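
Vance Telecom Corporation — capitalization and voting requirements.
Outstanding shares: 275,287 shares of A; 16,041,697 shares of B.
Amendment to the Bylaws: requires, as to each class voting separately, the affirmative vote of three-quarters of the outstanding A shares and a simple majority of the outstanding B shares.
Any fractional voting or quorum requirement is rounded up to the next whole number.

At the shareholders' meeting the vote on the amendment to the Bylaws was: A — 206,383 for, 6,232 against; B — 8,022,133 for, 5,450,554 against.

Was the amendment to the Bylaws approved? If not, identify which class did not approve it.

A: 3/4 of 275287 = 206465.25, rounded up to 206466; 206,466 required, 206,383 in favor — not approved.
B: a majority of 16041697 is 8020849; 8,020,849 required, 8,022,133 in favor — approved.

Not approved — the A shares did not give the required vote.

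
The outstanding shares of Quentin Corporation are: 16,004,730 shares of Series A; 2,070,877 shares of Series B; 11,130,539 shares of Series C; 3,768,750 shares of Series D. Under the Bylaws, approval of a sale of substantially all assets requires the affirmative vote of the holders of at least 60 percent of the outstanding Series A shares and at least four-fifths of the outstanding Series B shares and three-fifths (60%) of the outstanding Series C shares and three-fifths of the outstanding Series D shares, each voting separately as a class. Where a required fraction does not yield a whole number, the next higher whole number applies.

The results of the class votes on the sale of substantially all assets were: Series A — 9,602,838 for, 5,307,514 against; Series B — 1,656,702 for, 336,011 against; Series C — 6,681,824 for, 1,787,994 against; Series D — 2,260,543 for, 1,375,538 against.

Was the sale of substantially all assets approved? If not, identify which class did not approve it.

Series A: 3/5 of 16004730 = 9602838; 9,602,838 required, 9,602,838 in favor — approved.
Series B: 4/5 of 2070877 = 1656701.60, rounded up to 1656702; 1,656,702 required, 1,656,702 in favor — approved.
Series C: 3/5 of 11130539 = 6678323.40, rounded up to 6678324; 6,678,324 required, 6,681,824 in favor — approved.
Series D: 3/5 of 3768750 = 2261250; 2,261,250 required, 2,260,543 in favor — not approved.

Not approved — the Series D shares did not give the required vote.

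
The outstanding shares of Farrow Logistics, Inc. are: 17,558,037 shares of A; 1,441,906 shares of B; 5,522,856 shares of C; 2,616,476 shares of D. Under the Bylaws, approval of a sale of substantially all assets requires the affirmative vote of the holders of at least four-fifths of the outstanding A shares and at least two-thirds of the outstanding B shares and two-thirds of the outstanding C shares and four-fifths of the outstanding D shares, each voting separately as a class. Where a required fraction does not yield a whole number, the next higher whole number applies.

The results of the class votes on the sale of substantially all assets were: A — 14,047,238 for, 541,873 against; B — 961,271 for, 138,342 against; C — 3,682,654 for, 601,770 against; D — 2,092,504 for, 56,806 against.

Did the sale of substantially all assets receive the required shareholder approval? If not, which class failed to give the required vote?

Not approved — the D shares did not give the required vote.

A: 4/5 of 17558037 = 14046429.60, rounded up to 14046430; 14,046,430 required, 14,047,238 in favor — approved.
B: 2/3 of 1441906 = 961270.67, rounded up to 961271; 961,271 required, 961,271 in favor — approved.
C: 2/3 of 5522856 = 3681904; 3,681,904 required, 3,682,654 in favor — approved.
D: 4/5 of 2616476 = 2093180.80, rounded up to 2093181; 2,093,181 required, 2,092,504 in favor — not approved.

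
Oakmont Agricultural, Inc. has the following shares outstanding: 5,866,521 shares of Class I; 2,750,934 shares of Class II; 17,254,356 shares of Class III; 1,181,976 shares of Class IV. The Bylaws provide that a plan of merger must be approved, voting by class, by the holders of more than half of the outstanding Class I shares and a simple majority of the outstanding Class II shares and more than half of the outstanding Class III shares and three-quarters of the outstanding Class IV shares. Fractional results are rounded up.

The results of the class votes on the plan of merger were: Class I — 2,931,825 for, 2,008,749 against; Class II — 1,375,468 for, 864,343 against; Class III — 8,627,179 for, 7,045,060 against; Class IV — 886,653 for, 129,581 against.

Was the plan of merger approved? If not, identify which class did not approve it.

Not approved — the Class I shares did not give the required vote.

Class I: a majority of 5866521 is 2933261; 2,933,261 required, 2,931,825 in favor — not approved.
Class II: a majority of 2750934 is 1375468; 1,375,468 required, 1,375,468 in favor — approved.
Class III: a majority of 17254356 is 8627179; 8,627,179 required, 8,627,179 in favor — approved.
Class IV: 3/4 of 1181976 = 886482; 886,482 required, 886,653 in favor — approved.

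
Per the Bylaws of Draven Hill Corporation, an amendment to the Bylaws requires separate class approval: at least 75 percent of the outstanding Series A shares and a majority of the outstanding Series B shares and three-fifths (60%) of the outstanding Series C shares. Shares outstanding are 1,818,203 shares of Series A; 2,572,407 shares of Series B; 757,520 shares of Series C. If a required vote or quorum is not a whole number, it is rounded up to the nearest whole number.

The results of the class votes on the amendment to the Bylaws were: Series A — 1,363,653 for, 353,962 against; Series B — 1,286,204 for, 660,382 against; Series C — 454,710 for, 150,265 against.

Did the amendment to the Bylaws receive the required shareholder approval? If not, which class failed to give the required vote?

Approved — every class gave the required vote.

Series A: 3/4 of 1818203 = 1363652.25, rounded up to 1363653; 1,363,653 required, 1,363,653 in favor — approved.
Series B: a majority of 2572407 is 1286204; 1,286,204 required, 1,286,204 in favor — approved.
Series C: 3/5 of 757520 = 454512; 454,512 required, 454,710 in favor — approved.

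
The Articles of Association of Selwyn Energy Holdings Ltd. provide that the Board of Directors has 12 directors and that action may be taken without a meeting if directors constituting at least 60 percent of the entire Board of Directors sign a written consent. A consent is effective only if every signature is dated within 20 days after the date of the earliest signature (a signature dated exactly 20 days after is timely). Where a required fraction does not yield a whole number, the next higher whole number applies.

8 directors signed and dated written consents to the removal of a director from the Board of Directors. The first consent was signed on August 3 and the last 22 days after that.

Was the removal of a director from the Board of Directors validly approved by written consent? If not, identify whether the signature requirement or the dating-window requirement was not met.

Not effective — dating-window requirement not satisfied.

Signatures required: at least 60 percent of 12 — 3/5 of 12 = 7.20, rounded up to 8, so 8 needed; 8 signed. Sufficient.
Dating window: the latest signature is 22 days after the earliest; the limit is 20 days. Outside the window.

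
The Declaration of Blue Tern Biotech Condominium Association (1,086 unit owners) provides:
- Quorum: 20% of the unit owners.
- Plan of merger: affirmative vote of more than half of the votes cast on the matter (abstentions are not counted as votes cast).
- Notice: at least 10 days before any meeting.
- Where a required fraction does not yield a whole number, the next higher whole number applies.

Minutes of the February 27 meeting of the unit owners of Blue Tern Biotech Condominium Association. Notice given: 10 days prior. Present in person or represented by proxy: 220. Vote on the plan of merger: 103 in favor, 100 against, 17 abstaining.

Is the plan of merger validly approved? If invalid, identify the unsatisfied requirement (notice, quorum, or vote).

Valid — all requirements satisfied.

Notice: 10 days given; 10 required. Satisfied.
Quorum: 20% of 1,086 = 217.20, rounded up to 218; 220 present. Satisfied.
Vote: requires a majority of the votes cast (220 − 17 abstaining = 203); a majority of 203 is 102, so 102 needed; 103 in favor. Satisfied.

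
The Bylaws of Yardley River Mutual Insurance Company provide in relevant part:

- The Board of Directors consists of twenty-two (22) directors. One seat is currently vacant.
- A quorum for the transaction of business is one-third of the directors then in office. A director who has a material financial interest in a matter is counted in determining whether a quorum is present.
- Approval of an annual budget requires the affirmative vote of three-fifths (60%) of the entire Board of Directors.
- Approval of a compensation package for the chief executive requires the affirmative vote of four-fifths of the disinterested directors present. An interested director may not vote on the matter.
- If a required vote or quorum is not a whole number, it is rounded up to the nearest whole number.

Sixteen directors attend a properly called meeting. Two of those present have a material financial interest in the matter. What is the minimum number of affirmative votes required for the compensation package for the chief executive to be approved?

12

The compensation package for the chief executive requires four-fifths of the disinterested directors present (16 − 2 = 14).
4/5 of 14 = 11.20, rounded up to 12.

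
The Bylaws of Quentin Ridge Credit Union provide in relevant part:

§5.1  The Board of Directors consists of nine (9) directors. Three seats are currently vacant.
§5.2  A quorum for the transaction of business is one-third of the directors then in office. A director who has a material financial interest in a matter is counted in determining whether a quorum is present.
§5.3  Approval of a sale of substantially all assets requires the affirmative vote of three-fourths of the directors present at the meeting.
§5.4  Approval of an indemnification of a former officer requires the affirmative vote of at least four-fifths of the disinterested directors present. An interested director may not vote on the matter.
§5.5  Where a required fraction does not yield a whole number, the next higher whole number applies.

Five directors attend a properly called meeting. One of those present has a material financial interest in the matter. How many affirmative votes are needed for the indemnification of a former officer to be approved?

The indemnification of a former officer requires four-fifths of the disinterested directors present (5 − 1 = 4).
4/5 of 4 = 3.20, rounded up to 4.

4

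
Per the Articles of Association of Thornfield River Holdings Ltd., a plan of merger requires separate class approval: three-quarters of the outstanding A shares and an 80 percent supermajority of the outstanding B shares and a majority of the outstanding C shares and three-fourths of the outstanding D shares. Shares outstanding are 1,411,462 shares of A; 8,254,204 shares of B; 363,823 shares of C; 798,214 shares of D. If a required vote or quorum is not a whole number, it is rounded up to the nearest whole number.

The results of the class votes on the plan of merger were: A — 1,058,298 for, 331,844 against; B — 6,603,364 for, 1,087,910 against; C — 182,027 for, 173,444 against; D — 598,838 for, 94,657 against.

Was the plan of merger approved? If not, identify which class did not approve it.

Not approved — the A shares did not give the required vote.

A: 3/4 of 1411462 = 1058596.50, rounded up to 1058597; 1,058,597 required, 1,058,298 in favor — not approved.
B: 4/5 of 8254204 = 6603363.20, rounded up to 6603364; 6,603,364 required, 6,603,364 in favor — approved.
C: a majority of 363823 is 181912; 181,912 required, 182,027 in favor — approved.
D: 3/4 of 798214 = 598660.50, rounded up to 598661; 598,661 required, 598,838 in favor — approved.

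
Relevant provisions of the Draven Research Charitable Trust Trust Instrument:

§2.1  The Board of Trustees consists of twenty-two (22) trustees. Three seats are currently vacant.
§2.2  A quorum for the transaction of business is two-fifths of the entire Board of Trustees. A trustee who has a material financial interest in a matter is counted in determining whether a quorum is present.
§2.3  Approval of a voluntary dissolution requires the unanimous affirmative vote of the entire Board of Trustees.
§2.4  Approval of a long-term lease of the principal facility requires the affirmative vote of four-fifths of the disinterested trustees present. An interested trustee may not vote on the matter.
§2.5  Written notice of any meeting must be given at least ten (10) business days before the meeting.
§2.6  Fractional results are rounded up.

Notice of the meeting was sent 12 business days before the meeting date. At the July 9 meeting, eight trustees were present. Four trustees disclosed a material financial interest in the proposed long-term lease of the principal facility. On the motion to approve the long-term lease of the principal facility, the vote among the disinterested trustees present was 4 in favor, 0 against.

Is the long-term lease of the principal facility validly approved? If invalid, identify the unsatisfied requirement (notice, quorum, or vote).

Notice: 12 business days given; 10 required (12 ≥ 10). Satisfied.
Quorum: 8 present (interested trustees count toward quorum); quorum is 9. Not satisfied.
Vote: the long-term lease of the principal facility requires four-fifths of the disinterested trustees present (8 − 4 = 4). 4/5 of 4 = 3.20, rounded up to 4, so 4 affirmative votes are needed; 4 voted in favor. Satisfied. (Moot — without a quorum no business can be validly transacted.)

Invalid — quorum requirement not satisfied.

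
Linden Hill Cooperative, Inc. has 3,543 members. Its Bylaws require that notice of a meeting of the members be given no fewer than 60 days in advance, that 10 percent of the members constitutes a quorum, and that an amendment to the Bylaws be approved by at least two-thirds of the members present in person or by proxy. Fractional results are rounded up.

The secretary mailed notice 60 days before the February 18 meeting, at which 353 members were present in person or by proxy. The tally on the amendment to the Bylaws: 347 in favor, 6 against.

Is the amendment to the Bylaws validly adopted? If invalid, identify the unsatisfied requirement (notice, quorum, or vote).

Invalid — quorum requirement not satisfied.

Notice: 60 days given; 60 required. Satisfied.
Quorum: 10% of 3,543 = 354.30, rounded up to 355; 353 present. Not satisfied.
Vote: requires two-thirds of those present (353); 2/3 of 353 = 235.33, rounded up to 236, so 236 needed; 347 in favor. Satisfied.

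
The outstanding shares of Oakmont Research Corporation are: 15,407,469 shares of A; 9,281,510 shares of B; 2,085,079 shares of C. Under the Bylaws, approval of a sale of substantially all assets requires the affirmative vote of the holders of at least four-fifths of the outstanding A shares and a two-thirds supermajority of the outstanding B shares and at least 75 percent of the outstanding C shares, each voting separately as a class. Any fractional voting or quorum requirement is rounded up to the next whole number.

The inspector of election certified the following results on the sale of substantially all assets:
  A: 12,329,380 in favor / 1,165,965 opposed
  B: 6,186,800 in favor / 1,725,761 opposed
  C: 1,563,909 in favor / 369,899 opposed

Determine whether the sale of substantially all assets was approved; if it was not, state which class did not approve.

A: 4/5 of 15407469 = 12325975.20, rounded up to 12325976; 12,325,976 required, 12,329,380 in favor — approved.
B: 2/3 of 9281510 = 6187673.33, rounded up to 6187674; 6,187,674 required, 6,186,800 in favor — not approved.
C: 3/4 of 2085079 = 1563809.25, rounded up to 1563810; 1,563,810 required, 1,563,909 in favor — approved.

Not approved — the B shares did not give the required vote.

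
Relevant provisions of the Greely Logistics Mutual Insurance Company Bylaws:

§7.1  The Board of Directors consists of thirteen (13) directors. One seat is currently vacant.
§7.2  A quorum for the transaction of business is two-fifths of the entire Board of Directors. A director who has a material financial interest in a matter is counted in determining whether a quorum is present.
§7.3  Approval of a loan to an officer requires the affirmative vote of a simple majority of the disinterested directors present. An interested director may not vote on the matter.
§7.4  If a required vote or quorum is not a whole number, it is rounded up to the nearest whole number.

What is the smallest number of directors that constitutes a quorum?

6

2/5 of 13 = 5.20, rounded up to 6.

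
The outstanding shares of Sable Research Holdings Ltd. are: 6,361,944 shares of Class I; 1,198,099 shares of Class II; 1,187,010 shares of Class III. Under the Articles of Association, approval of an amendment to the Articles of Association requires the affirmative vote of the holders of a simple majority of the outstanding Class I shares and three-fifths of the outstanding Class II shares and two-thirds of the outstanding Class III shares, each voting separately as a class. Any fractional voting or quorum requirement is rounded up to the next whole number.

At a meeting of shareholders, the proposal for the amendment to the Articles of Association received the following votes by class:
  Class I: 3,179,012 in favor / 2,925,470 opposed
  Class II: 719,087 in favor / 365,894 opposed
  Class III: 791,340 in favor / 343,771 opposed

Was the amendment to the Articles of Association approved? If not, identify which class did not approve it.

Class I: a majority of 6361944 is 3180973; 3,180,973 required, 3,179,012 in favor — not approved.
Class II: 3/5 of 1198099 = 718859.40, rounded up to 718860; 718,860 required, 719,087 in favor — approved.
Class III: 2/3 of 1187010 = 791340; 791,340 required, 791,340 in favor — approved.

Not approved — the Class I shares did not give the required vote.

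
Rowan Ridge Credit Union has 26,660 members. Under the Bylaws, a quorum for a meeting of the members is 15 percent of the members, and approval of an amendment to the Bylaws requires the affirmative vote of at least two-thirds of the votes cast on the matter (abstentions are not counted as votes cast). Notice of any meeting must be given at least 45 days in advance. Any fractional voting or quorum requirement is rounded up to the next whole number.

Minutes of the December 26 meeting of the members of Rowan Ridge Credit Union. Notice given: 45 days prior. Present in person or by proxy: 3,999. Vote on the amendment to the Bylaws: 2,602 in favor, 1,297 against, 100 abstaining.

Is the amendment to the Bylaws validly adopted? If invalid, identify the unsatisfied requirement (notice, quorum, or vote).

Notice: 45 days given; 45 required. Satisfied.
Quorum: 15% of 26,660 = 3,999; 3,999 present. Satisfied.
Vote: requires two-thirds of the votes cast (3,999 − 100 abstaining = 3,899); 2/3 of 3899 = 2599.33, rounded up to 2600, so 2,600 needed; 2,602 in favor. Satisfied.

Valid — all requirements satisfied.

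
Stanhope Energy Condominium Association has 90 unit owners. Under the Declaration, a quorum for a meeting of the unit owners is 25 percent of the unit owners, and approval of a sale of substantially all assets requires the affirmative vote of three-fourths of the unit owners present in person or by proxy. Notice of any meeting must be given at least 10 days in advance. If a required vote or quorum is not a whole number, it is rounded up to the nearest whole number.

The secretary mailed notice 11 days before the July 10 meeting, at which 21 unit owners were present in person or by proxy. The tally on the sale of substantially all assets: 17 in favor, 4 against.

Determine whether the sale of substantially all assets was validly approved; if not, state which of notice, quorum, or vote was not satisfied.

Notice: 11 days given; 10 required. Satisfied.
Quorum: 25% of 90 = 22.50, rounded up to 23; 21 present. Not satisfied.
Vote: requires three-fourths of those present (21); 3/4 of 21 = 15.75, rounded up to 16, so 16 needed; 17 in favor. Satisfied.

Invalid — quorum requirement not satisfied.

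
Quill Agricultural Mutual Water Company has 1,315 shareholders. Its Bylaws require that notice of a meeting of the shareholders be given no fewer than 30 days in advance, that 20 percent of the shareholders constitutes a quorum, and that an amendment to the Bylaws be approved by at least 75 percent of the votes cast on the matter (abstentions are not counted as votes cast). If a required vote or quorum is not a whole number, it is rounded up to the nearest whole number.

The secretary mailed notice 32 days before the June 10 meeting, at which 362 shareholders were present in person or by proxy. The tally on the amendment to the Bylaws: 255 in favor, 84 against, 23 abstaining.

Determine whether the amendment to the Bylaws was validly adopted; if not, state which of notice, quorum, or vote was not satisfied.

Notice: 32 days given; 30 required. Satisfied.
Quorum: 20% of 1,315 = 263; 362 present. Satisfied.
Vote: requires three-fourths of the votes cast (362 − 23 abstaining = 339); 3/4 of 339 = 254.25, rounded up to 255, so 255 needed; 255 in favor. Satisfied.

Valid — all requirements satisfied.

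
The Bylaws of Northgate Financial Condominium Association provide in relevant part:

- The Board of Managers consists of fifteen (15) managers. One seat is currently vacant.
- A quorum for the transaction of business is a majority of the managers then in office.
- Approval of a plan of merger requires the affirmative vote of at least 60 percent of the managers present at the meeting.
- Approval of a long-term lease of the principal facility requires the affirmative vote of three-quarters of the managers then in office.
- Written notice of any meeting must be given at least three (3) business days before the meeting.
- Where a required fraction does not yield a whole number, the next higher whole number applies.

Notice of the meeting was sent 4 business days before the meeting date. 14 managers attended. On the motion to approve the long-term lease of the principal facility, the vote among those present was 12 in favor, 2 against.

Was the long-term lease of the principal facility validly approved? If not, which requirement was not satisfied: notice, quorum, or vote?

Notice: 4 business days given; 3 required (4 ≥ 3). Satisfied.
Quorum: 14 present; quorum is 8. Satisfied.
Vote: the long-term lease of the principal facility requires three-fourths of the managers then in office (14). 3/4 of 14 = 10.50, rounded up to 11, so 11 affirmative votes are needed; 12 voted in favor. Satisfied.

Valid — all requirements satisfied.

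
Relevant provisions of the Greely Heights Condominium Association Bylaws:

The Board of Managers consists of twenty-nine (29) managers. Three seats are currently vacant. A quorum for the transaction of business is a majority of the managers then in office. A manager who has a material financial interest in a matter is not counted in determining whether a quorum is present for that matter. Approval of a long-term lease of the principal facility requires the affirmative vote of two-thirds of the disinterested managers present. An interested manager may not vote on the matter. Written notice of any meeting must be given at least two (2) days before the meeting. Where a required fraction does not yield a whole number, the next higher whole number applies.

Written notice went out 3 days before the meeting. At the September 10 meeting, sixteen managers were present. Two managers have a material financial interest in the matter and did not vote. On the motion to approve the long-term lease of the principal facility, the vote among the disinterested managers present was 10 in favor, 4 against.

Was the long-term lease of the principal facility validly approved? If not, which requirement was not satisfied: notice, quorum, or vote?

Valid — all requirements satisfied.

Notice: 3 days given; 2 required (3 ≥ 2). Satisfied.
Quorum: 16 present, but the 2 interested managers do not count, leaving 14. Quorum is 14. Satisfied.
Vote: the long-term lease of the principal facility requires two-thirds of the disinterested managers present (16 − 2 = 14). 2/3 of 14 = 9.33, rounded up to 10, so 10 affirmative votes are needed; 10 voted in favor. Satisfied.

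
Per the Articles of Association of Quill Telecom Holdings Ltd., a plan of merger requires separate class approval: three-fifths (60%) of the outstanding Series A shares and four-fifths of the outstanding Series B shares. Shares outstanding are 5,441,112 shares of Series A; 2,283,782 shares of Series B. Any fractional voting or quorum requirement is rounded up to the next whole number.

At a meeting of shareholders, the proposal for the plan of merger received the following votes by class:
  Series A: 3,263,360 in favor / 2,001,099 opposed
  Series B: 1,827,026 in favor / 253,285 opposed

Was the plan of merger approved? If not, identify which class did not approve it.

Not approved — the Series A shares did not give the required vote.

Series A: 3/5 of 5441112 = 3264667.20, rounded up to 3264668; 3,264,668 required, 3,263,360 in favor — not approved.
Series B: 4/5 of 2283782 = 1827025.60, rounded up to 1827026; 1,827,026 required, 1,827,026 in favor — approved.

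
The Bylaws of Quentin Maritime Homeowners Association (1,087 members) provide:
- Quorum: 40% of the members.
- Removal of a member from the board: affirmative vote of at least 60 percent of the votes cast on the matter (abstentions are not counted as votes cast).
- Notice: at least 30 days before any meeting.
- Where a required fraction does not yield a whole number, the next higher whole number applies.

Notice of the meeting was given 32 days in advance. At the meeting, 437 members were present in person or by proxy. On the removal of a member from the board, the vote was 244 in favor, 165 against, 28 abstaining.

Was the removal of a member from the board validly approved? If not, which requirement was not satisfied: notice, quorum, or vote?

Notice: 32 days given; 30 required. Satisfied.
Quorum: 40% of 1,087 = 434.80, rounded up to 435; 437 present. Satisfied.
Vote: requires three-fifths of the votes cast (437 − 28 abstaining = 409); 3/5 of 409 = 245.40, rounded up to 246, so 246 needed; 244 in favor. Not satisfied.

Invalid — vote requirement not satisfied.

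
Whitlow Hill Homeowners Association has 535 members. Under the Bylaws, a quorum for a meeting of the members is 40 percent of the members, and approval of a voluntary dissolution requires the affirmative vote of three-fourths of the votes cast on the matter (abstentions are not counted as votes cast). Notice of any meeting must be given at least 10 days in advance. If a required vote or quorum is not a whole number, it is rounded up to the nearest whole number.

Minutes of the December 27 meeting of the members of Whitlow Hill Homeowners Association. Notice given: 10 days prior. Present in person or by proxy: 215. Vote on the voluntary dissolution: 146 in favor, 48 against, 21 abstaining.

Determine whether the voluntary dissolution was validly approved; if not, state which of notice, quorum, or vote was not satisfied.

Valid — all requirements satisfied.

Notice: 10 days given; 10 required. Satisfied.
Quorum: 40% of 535 = 214; 215 present. Satisfied.
Vote: requires three-fourths of the votes cast (215 − 21 abstaining = 194); 3/4 of 194 = 145.50, rounded up to 146, so 146 needed; 146 in favor. Satisfied.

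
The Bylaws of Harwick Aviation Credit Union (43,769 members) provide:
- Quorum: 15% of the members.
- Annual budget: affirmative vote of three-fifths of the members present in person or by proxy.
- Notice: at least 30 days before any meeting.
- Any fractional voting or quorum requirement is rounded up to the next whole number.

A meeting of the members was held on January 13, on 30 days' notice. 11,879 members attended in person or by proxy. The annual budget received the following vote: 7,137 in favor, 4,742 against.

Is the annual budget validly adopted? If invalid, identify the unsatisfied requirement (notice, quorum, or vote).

Notice: 30 days given; 30 required. Satisfied.
Quorum: 15% of 43,769 = 6,565.35, rounded up to 6,566; 11,879 present. Satisfied.
Vote: requires three-fifths of those present (11,879); 3/5 of 11879 = 7127.40, rounded up to 7128, so 7,128 needed; 7,137 in favor. Satisfied.

Valid — all requirements satisfied.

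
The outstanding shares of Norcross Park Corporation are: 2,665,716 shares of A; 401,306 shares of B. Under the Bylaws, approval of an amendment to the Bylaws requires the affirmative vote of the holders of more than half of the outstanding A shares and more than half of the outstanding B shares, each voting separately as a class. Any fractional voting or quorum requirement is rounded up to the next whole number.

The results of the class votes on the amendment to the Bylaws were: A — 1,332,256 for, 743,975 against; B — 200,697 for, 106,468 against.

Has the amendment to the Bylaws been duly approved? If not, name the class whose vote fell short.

Not approved — the A shares did not give the required vote.

A: a majority of 2665716 is 1332859; 1,332,859 required, 1,332,256 in favor — not approved.
B: a majority of 401306 is 200654; 200,654 required, 200,697 in favor — approved.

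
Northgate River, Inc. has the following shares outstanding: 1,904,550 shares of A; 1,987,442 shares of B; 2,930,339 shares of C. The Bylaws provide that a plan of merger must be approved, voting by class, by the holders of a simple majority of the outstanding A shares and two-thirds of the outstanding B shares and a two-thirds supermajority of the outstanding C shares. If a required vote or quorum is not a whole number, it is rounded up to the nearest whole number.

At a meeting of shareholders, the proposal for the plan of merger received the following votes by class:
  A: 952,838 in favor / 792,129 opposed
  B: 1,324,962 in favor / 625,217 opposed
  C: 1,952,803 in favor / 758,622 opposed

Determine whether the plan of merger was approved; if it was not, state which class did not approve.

Not approved — the C shares did not give the required vote.

A: a majority of 1904550 is 952276; 952,276 required, 952,838 in favor — approved.
B: 2/3 of 1987442 = 1324961.33, rounded up to 1324962; 1,324,962 required, 1,324,962 in favor — approved.
C: 2/3 of 2930339 = 1953559.33, rounded up to 1953560; 1,953,560 required, 1,952,803 in favor — not approved.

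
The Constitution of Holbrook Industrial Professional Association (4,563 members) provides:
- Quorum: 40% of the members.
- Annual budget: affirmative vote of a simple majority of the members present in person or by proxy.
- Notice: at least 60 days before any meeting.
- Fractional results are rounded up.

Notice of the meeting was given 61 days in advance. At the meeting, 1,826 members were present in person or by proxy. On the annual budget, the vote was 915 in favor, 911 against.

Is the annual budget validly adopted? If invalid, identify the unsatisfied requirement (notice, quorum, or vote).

Valid — all requirements satisfied.

Notice: 61 days given; 60 required. Satisfied.
Quorum: 40% of 4,563 = 1,825.20, rounded up to 1,826; 1,826 present. Satisfied.
Vote: requires a majority of those present (1,826); a majority of 1826 is 914, so 914 needed; 915 in favor. Satisfied.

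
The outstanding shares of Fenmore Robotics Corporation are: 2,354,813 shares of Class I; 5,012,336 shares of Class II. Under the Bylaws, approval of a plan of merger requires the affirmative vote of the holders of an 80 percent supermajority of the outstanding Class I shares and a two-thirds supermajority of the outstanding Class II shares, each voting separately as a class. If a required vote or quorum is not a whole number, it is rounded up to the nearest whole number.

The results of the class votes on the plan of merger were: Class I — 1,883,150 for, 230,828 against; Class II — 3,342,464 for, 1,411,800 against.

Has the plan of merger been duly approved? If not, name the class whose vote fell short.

Not approved — the Class I shares did not give the required vote.

Class I: 4/5 of 2354813 = 1883850.40, rounded up to 1883851; 1,883,851 required, 1,883,150 in favor — not approved.
Class II: 2/3 of 5012336 = 3341557.33, rounded up to 3341558; 3,341,558 required, 3,342,464 in favor — approved.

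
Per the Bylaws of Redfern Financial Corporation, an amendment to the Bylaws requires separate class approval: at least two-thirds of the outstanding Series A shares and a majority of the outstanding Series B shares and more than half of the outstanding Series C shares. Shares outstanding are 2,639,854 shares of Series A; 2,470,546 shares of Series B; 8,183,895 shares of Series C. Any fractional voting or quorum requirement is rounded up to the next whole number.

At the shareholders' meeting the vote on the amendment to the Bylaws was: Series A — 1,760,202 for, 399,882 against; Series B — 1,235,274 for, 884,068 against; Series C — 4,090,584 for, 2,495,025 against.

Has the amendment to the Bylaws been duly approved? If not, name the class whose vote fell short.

Not approved — the Series C shares did not give the required vote.

Series A: 2/3 of 2639854 = 1759902.67, rounded up to 1759903; 1,759,903 required, 1,760,202 in favor — approved.
Series B: a majority of 2470546 is 1235274; 1,235,274 required, 1,235,274 in favor — approved.
Series C: a majority of 8183895 is 4091948; 4,091,948 required, 4,090,584 in favor — not approved.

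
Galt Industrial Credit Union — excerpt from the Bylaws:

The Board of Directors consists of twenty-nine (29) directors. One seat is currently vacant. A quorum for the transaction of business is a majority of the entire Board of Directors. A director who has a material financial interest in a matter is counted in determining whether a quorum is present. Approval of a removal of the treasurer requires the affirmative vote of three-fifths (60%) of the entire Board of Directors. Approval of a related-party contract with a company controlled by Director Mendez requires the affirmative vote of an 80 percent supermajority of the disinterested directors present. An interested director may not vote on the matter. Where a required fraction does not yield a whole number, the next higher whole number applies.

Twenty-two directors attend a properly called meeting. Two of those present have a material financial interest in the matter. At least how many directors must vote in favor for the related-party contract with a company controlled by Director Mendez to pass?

The related-party contract with a company controlled by Director Mendez requires four-fifths of the disinterested directors present (22 − 2 = 20).
4/5 of 20 = 16.

16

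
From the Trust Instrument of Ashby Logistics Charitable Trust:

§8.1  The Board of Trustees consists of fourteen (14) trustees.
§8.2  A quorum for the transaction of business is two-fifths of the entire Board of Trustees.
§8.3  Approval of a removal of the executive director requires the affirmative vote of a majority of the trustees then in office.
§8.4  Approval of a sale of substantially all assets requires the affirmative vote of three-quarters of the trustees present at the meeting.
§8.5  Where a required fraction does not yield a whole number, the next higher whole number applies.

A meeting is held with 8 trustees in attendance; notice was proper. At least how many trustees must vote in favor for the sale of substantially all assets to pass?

The sale of substantially all assets requires three-fourths of the trustees present (8).
3/4 of 8 = 6.

6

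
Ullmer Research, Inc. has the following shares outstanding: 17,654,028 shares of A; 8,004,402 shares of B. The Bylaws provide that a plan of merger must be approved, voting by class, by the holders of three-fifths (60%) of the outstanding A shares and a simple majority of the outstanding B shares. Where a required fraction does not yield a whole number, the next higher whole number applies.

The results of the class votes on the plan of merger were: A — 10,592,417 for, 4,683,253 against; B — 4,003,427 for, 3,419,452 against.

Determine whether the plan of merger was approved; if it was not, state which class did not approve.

A: 3/5 of 17654028 = 10592416.80, rounded up to 10592417; 10,592,417 required, 10,592,417 in favor — approved.
B: a majority of 8004402 is 4002202; 4,002,202 required, 4,003,427 in favor — approved.

Approved — every class gave the required vote.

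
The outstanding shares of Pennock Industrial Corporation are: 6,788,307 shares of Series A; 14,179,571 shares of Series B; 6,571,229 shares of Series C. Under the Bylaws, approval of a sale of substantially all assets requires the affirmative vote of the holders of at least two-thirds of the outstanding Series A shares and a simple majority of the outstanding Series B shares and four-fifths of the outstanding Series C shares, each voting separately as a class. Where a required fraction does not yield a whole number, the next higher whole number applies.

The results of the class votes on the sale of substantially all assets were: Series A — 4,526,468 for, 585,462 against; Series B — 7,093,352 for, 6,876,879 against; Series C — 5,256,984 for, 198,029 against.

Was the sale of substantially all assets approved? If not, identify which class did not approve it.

Series A: 2/3 of 6788307 = 4525538; 4,525,538 required, 4,526,468 in favor — approved.
Series B: a majority of 14179571 is 7089786; 7,089,786 required, 7,093,352 in favor — approved.
Series C: 4/5 of 6571229 = 5256983.20, rounded up to 5256984; 5,256,984 required, 5,256,984 in favor — approved.

Approved — every class gave the required vote.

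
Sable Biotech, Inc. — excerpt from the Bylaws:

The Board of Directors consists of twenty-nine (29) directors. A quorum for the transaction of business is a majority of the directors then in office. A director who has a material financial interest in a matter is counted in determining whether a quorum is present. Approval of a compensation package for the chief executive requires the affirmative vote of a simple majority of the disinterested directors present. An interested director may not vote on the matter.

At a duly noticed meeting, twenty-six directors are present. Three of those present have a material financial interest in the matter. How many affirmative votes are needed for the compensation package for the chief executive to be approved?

12

The compensation package for the chief executive requires a majority of the disinterested directors present (26 − 3 = 23).
A majority of 23 is 12.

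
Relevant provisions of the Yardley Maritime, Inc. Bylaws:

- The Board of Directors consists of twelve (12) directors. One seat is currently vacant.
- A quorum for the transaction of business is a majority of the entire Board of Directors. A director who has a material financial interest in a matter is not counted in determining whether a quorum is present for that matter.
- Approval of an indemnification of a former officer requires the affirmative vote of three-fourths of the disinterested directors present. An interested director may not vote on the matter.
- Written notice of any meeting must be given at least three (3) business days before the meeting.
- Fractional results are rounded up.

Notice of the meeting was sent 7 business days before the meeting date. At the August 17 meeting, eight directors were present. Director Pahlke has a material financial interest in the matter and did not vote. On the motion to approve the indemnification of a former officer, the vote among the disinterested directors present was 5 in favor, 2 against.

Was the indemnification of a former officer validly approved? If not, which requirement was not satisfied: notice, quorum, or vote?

Invalid — vote requirement not satisfied.

Notice: 7 business days given; 3 required (7 ≥ 3). Satisfied.
Quorum: 8 present, but the 1 interested director does not count, leaving 7. Quorum is 7. Satisfied.
Vote: the indemnification of a former officer requires three-fourths of the disinterested directors present (8 − 1 = 7). 3/4 of 7 = 5.25, rounded up to 6, so 6 affirmative votes are needed; 5 voted in favor. Not satisfied.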